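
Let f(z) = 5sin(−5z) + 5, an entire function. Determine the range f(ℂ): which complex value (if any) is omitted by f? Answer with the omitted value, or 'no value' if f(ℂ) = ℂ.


Little Picard bounds the complement of f(ℂ) to at most one point.
sin is entire and surjective onto ℂ: for every w ∈ ℂ, sin(ζ) = w has a solution ζ ∈ ℂ (e.g., via the complex inverse arcsin). With ζ = −5z this gives z = ζ/(-5). Then 5·sin(−5z) takes every value in 5·ℂ = ℂ, and adding 5 is a bijection of ℂ. So f is surjective and omits no value. (Note: only on the real line is sin bounded by [−1, 1].)

Omitted value: no value.


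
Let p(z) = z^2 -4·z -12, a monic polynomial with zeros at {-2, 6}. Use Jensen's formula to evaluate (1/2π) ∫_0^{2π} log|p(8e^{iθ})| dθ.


Zeros: -2, 6; r = 8.
Inside |z| < r: -2, 6. Outside (|z| ≥ r): ∅.
p(0) = -12, so log|p(0)| = log(12) = 2.4849.
Apply Jensen: I(r) = log|p(0)| + Σ_k log(r/|z_k|), summed over zeros inside |z| < r.
  log(r/|z_k|) for z_k = -2: log(8/2) = 1.3863
  log(r/|z_k|) for z_k = 6: log(8/6) = 0.2877
Sum over inside zeros: 1.6740.
I(r) = log|p(0)| + (inside sum) = 2.4849 + 1.6740 = 4.1589.
Closed form (all zeros inside, monic): I(r) = n·log(r) = 2·log(8) = 4.1589. ✓

I(r) ≈ 4.1589.


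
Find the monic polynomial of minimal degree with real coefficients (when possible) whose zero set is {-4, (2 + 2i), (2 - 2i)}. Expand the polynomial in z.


The polynomial is p(z) = ∏_{α ∈ S} (z − α), where S = {-4, (2 + 2i), (2 - 2i)}.
Expanding the product yields: p(z) = z^3 -8·z + 32.
Note conjugate pairs combine to real quadratics: (z − (2+2i))(z − (2−2i)) = z² − 4z + 8.
The resulting polynomial has degree 3 and real coefficients as required.

p(z) = z^3 -8·z + 32.


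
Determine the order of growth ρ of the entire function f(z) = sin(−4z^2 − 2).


Write sin(w) = (e^{iw} ± e^{−iw})/(2 or 2i), so |sin(w)| ≤ e^{|w|}. With w = −4z^2 − 2, |w| ≤ 4r^2 + 2 on |z|=r, giving M(r) ≤ e^{4r^2 + 2} and ρ ≤ 2. For the lower bound, choose z on |z|=r with -4z^2 purely imaginary of modulus 4r^2; then |sin(−4z^2 − 2)| grows like e^{4r^2}/2, so ρ ≥ 2. Hence ρ = 2.
Therefore ρ = 2.

Order ρ = 2.


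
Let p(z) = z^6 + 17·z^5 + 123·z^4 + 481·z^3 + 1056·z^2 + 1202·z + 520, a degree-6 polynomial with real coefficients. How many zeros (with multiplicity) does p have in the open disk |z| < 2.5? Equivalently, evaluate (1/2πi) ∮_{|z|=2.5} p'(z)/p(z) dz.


The zeros of p are: (-3 + 2i), (-3 - 2i), -4, (-3 + 1i), (-3 - 1i), -1.
Their magnitudes are: 3.606, 3.606, 4, 3.162, 3.162, 1.
Zeros with |z| < R = 2.5: -1.
Count = 1.
By the argument principle, (1/2πi) ∮_{|z|=R} p'(z)/p(z) dz equals exactly this count.

Number of zeros inside |z| < 2.5: 1.


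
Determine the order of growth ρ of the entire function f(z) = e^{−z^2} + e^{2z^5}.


Each summand is entire of order 2 and 5 respectively (as in the single-exponential case). The order of a sum is at most the max of the orders, so ρ ≤ 5. For the lower bound: on |z|=r choose arg z so that 2z^5 is real positive; then |e^{2z^5}| = e^{2r^5} while |e^{-1z^2}| ≤ e^{1r^2} = o(e^{2r^5}). So |f| ≥ e^{2r^5}(1 − o(1)) and ρ ≥ 5. Hence ρ = max(2, 5) = 5.
Therefore ρ = 5.

Order ρ = 5.


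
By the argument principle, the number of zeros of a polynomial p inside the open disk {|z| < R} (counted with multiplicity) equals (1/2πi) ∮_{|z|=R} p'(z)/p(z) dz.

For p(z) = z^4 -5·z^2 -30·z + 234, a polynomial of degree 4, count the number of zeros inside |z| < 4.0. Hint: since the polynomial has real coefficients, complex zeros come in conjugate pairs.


The zeros of p are: (-3 + 3i), (-3 - 3i), (3 + 2i), (3 - 2i).
Their magnitudes are: 4.243, 4.243, 3.606, 3.606.
Zeros with |z| < R = 4.0: (3 + 2i), (3 - 2i).
Count = 2.
By the argument principle, (1/2πi) ∮_{|z|=R} p'(z)/p(z) dz equals exactly this count.

Number of zeros inside |z| < 4.0: 2.


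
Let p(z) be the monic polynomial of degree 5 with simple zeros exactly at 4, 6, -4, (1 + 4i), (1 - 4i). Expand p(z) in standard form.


The polynomial is p(z) = ∏_{α ∈ S} (z − α), where S = {4, 6, -4, (1 + 4i), (1 - 4i)}.
Expanding the product yields: p(z) = z^5 -8·z^4 + 13·z^3 + 26·z^2 -464·z + 1632.
Note conjugate pairs combine to real quadratics: (z − (1+4i))(z − (1−4i)) = z² − 2z + 17.
The resulting polynomial has degree 5 and real coefficients as required.

p(z) = z^5 -8·z^4 + 13·z^3 + 26·z^2 -464·z + 1632.


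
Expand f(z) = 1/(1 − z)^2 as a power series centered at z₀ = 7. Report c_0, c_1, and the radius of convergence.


Let w = z − z₀, so z = z₀ + w.
Then 1 − z = 1 − (z₀ + w) = (1 − z₀) − w = -6 − w.
f(z) = 1/(-6 − w)^2 = (1/(-6)^2) · (1 − w/(-6))^{−2}.
By the binomial series (1−u)^{−2} = Σ_{n≥0} C(n+1, 1) u^n for |u|<1, with u = w/(-6):
  c_n = C(n+1, 1) / (-6)^(n+2).
  c_0 = 1/(-6)^2 = 1/36.
  c_1 = 2/(-6)^3 = -1/108.
The series is valid for |w/d| < 1, i.e. |z − z₀| < |d|.
Radius of convergence: R = |1 − z₀| = |-6| = 6 (distance from z₀ to the singularity z = 1).

c_0 = 1/36, c_1 = -1/108; R = 6.


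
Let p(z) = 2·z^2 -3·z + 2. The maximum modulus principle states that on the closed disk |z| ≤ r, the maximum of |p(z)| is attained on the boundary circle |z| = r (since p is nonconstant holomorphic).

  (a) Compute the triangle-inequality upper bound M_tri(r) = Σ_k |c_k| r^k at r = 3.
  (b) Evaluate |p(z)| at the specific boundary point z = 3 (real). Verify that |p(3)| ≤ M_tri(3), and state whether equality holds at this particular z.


Coefficients: c_0 = 2, c_1 = -3, c_2 = 2. Radius r = 3.
Part (a). Triangle bound: M_tri(r) = Σ_k |c_k| r^k
  = |2|·3^0 + |-3|·3^1 + |2|·3^2
  = 2 + 9 + 18 = 29.
This bounds M(r) := max_{|z|=r} |p(z)| from above; equality holds iff all terms c_k z^k can be made to align in phase at a single z on |z|=r.
Part (b). At z = 3 (real, on the circle |z| = r):
  p(3) = (2)·3^0 + (-3)·3^1 + (2)·3^2 = 11.
  |p(3)| = 11.
Check: |p(3)| = 11 ≤ 29 = M_tri(3). ✓ Equality does not hold at z = 3 (the coefficients have mixed signs, so the terms do not all align in phase there).

M_tri(3) = 29; |p(3)| = 11; equality at z=3: no.


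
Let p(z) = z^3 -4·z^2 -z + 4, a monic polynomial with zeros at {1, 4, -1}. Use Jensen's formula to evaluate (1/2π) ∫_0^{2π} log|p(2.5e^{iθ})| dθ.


Zeros: -1, 1, 4; r = 2.5.
Inside |z| < r: -1, 1. Outside (|z| ≥ r): 4.
p(0) = 4, so log|p(0)| = log(4) = 1.3863.
Apply Jensen: I(r) = log|p(0)| + Σ_k log(r/|z_k|), summed over zeros inside |z| < r.
  log(r/|z_k|) for z_k = 1: log(2.5/1) = 0.9163
  log(r/|z_k|) for z_k = -1: log(2.5/1) = 0.9163
  Outside zeros (4) contribute nothing to the Jensen sum.
Sum over inside zeros: 1.8326.
I(r) = log|p(0)| + (inside sum) = 1.3863 + 1.8326 = 3.2189.
Note: since some zeros are outside |z| ≤ r, the simplified n·log(r) form does NOT apply — only the inside zeros contribute.

I(r) ≈ 3.2189.


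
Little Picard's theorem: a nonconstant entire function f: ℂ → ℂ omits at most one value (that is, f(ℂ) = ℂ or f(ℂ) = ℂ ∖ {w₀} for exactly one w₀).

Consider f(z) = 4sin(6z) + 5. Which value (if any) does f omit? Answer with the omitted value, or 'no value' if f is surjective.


Little Picard bounds the complement of f(ℂ) to at most one point.
sin is entire and surjective onto ℂ: for every w ∈ ℂ, sin(ζ) = w has a solution ζ ∈ ℂ (e.g., via the complex inverse arcsin). With ζ = 6z this gives z = ζ/(6). Then 4·sin(6z) takes every value in 4·ℂ = ℂ, and adding 5 is a bijection of ℂ. So f is surjective and omits no value. (Note: only on the real line is sin bounded by [−1, 1].)

Omitted value: no value.


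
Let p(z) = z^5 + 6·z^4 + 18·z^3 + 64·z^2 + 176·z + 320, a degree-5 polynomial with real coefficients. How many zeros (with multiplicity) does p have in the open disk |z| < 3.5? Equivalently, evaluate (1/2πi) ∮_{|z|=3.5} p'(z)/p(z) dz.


The zeros of p are: -4, (1 + 3i), (1 - 3i), (-2 + 2i), (-2 - 2i).
Their magnitudes are: 4, 3.162, 3.162, 2.828, 2.828.
Zeros with |z| < R = 3.5: (1 + 3i), (1 - 3i), (-2 + 2i), (-2 - 2i).
Count = 4.
By the argument principle, (1/2πi) ∮_{|z|=R} p'(z)/p(z) dz equals exactly this count.

Number of zeros inside |z| < 3.5: 4.


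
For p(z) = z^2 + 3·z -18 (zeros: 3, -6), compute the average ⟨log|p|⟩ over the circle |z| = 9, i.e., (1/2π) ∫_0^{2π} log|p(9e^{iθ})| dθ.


Zeros: -6, 3; r = 9.
Inside |z| < r: -6, 3. Outside (|z| ≥ r): ∅.
p(0) = -18, so log|p(0)| = log(18) = 2.8904.
Apply Jensen: I(r) = log|p(0)| + Σ_k log(r/|z_k|), summed over zeros inside |z| < r.
  log(r/|z_k|) for z_k = 3: log(9/3) = 1.0986
  log(r/|z_k|) for z_k = -6: log(9/6) = 0.4055
Sum over inside zeros: 1.5041.
I(r) = log|p(0)| + (inside sum) = 2.8904 + 1.5041 = 4.3944.
Closed form (all zeros inside, monic): I(r) = n·log(r) = 2·log(9) = 4.3944. ✓

I(r) ≈ 4.3944.


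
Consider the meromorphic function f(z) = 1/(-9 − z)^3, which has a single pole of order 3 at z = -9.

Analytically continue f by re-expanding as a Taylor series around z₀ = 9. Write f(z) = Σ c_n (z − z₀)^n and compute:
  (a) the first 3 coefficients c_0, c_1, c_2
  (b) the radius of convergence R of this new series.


Let w = z − z₀, so z = z₀ + w.
Then -9 − z = -9 − (z₀ + w) = (-9 − z₀) − w = -18 − w.
f(z) = 1/(-18 − w)^3 = (1/(-18)^3) · (1 − w/(-18))^{−3}.
By the binomial series (1−u)^{−3} = Σ_{n≥0} C(n+2, 2) u^n for |u|<1, with u = w/(-18):
  c_n = C(n+2, 2) / (-18)^(n+3).
  c_0 = 1/(-18)^3 = -1/5832.
  c_1 = 3/(-18)^4 = 1/34992.
  c_2 = 6/(-18)^5 = -1/314928.
The series is valid for |w/d| < 1, i.e. |z − z₀| < |d|.
Radius of convergence: R = |-9 − z₀| = |-18| = 18 (distance from z₀ to the singularity z = -9).

c_0 = -1/5832, c_1 = 1/34992, c_2 = -1/314928; R = 18.


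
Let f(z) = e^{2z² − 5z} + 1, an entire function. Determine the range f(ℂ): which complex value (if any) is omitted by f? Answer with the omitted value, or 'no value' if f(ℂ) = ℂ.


Little Picard bounds the complement of f(ℂ) to at most one point.
The exponent g(z) = 2z² − 5z is a nonconstant polynomial, hence surjective onto ℂ. So e^{g(z)} takes every value in {e^w : w ∈ ℂ} = ℂ ∖ {0}. Adding 1 shifts the range to ℂ ∖ {1}. f omits exactly 1.

Omitted value: 1.


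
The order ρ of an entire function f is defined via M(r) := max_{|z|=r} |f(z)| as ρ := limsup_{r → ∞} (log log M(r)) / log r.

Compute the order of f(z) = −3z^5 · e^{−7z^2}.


M(r) = max_{|z|=r} |-3|·|z|^5·|e^{−7z^2}| = 3·r^5 · e^{7r^2} (the factors attain their maxima compatibly on |z|=r). Then log M(r) = log 3 + 5·log r + 7r^2, dominated by the last term, so log log M(r) ~ 2·log r. The polynomial factor -3z^5 contributes only a log r term and does not affect the order. ρ = 2.
Therefore ρ = 2.

Order ρ = 2.


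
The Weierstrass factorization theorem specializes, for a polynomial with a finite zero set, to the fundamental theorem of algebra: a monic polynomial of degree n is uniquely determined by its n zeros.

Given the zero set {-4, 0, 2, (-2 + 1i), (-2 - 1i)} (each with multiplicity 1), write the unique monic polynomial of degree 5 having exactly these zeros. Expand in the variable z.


The polynomial is p(z) = ∏_{α ∈ S} (z − α), where S = {-4, 0, 2, (-2 + 1i), (-2 - 1i)}.
Expanding the product yields: p(z) = z^5 + 6·z^4 + 5·z^3 -22·z^2 -40·z.
Note conjugate pairs combine to real quadratics: (z − (-2+1i))(z − (-2−1i)) = z² + 4z + 5.
The resulting polynomial has degree 5 and real coefficients as required.

p(z) = z^5 + 6·z^4 + 5·z^3 -22·z^2 -40·z.


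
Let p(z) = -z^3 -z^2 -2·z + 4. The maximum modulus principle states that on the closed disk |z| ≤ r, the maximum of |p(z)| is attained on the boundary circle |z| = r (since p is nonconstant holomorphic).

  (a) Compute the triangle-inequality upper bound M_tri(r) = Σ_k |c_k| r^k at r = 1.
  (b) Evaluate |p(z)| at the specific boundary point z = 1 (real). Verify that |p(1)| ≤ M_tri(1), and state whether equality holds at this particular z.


Coefficients: c_0 = 4, c_1 = -2, c_2 = -1, c_3 = -1. Radius r = 1.
Part (a). Triangle bound: M_tri(r) = Σ_k |c_k| r^k
  = |4|·1^0 + |-2|·1^1 + |-1|·1^2 + |-1|·1^3
  = 4 + 2 + 1 + 1 = 8.
This bounds M(r) := max_{|z|=r} |p(z)| from above; equality holds iff all terms c_k z^k can be made to align in phase at a single z on |z|=r.
Part (b). At z = 1 (real, on the circle |z| = r):
  p(1) = (4)·1^0 + (-2)·1^1 + (-1)·1^2 + (-1)·1^3 = 0.
  |p(1)| = 0.
Check: |p(1)| = 0 ≤ 8 = M_tri(1). ✓ Equality does not hold at z = 1 (the coefficients have mixed signs, so the terms do not all align in phase there).

M_tri(1) = 8; |p(1)| = 0; equality at z=1: no.


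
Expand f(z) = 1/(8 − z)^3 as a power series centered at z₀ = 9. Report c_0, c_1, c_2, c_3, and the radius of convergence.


Let w = z − z₀, so z = z₀ + w.
Then 8 − z = 8 − (z₀ + w) = (8 − z₀) − w = -1 − w.
f(z) = 1/(-1 − w)^3 = (1/(-1)^3) · (1 − w/(-1))^{−3}.
By the binomial series (1−u)^{−3} = Σ_{n≥0} C(n+2, 2) u^n for |u|<1, with u = w/(-1):
  c_n = C(n+2, 2) / (-1)^(n+3).
  c_0 = 1/(-1)^3 = -1.
  c_1 = 3/(-1)^4 = 3.
  c_2 = 6/(-1)^5 = -6.
  c_3 = 10/(-1)^6 = 10.
The series is valid for |w/d| < 1, i.e. |z − z₀| < |d|.
Radius of convergence: R = |8 − z₀| = |-1| = 1 (distance from z₀ to the singularity z = 8).

c_0 = -1, c_1 = 3, c_2 = -6, c_3 = 10; R = 1.


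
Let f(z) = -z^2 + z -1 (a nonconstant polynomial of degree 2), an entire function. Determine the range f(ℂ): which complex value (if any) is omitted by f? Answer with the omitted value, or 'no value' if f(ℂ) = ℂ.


Little Picard bounds the complement of f(ℂ) to at most one point.
For every w ∈ ℂ, the equation p(z) − w = 0 is a nonconstant polynomial in z and hence has at least one root by the fundamental theorem of algebra. So p is surjective onto ℂ, omitting no value.

Omitted value: no value.


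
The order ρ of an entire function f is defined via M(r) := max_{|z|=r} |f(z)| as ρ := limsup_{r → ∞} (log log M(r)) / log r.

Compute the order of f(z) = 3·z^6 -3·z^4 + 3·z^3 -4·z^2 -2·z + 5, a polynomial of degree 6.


|f(z)| ≤ Σ|c_k|·r^k = O(r^6) as r → ∞. Polynomial growth is O(e^{r^ε}) for every ε > 0 (since r^6/e^{r^ε} → 0), so ρ ≤ ε for all ε > 0, i.e. ρ = 0. Every nonconstant polynomial has order 0.
Therefore ρ = 0.

Order ρ = 0.


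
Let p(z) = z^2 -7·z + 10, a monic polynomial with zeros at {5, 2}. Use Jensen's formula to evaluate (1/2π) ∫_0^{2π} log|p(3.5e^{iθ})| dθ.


Zeros: 2, 5; r = 3.5.
Inside |z| < r: 2. Outside (|z| ≥ r): 5.
p(0) = 10, so log|p(0)| = log(10) = 2.3026.
Apply Jensen: I(r) = log|p(0)| + Σ_k log(r/|z_k|), summed over zeros inside |z| < r.
  log(r/|z_k|) for z_k = 2: log(3.5/2) = 0.5596
  Outside zeros (5) contribute nothing to the Jensen sum.
Sum over inside zeros: 0.5596.
I(r) = log|p(0)| + (inside sum) = 2.3026 + 0.5596 = 2.8622.
Note: since some zeros are outside |z| ≤ r, the simplified n·log(r) form does NOT apply — only the inside zeros contribute.

I(r) ≈ 2.8622.


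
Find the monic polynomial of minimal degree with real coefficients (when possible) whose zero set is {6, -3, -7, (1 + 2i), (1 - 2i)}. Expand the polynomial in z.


The polynomial is p(z) = ∏_{α ∈ S} (z − α), where S = {6, -3, -7, (1 + 2i), (1 - 2i)}.
Expanding the product yields: p(z) = z^5 + 2·z^4 -42·z^3 -28·z^2 + 57·z -630.
Note conjugate pairs combine to real quadratics: (z − (1+2i))(z − (1−2i)) = z² − 2z + 5.
The resulting polynomial has degree 5 and real coefficients as required.

p(z) = z^5 + 2·z^4 -42·z^3 -28·z^2 + 57·z -630.


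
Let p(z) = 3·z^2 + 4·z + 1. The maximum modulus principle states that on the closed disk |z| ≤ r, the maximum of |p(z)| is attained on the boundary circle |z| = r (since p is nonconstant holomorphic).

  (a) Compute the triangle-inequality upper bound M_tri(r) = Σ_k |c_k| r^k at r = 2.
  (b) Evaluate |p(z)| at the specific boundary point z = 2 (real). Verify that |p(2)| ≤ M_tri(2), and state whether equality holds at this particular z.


Coefficients: c_0 = 1, c_1 = 4, c_2 = 3. Radius r = 2.
Part (a). Triangle bound: M_tri(r) = Σ_k |c_k| r^k
  = |1|·2^0 + |4|·2^1 + |3|·2^2
  = 1 + 8 + 12 = 21.
This bounds M(r) := max_{|z|=r} |p(z)| from above; equality holds iff all terms c_k z^k can be made to align in phase at a single z on |z|=r.
Part (b). At z = 2 (real, on the circle |z| = r):
  p(2) = (1)·2^0 + (4)·2^1 + (3)·2^2 = 21.
  |p(2)| = 21.
Since all nonzero coefficients share the same sign, |p(2)| = 21 = M_tri(2); the triangle bound is attained at z = 2, so in fact M(r) = 21.

M_tri(2) = 21; |p(2)| = 21; equality at z=2: yes.


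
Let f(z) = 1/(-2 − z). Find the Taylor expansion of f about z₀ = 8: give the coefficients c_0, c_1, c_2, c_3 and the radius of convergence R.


Let w = z − z₀, so z = z₀ + w.
Then -2 − z = -2 − (z₀ + w) = (-2 − z₀) − w = -10 − w.
f(z) = 1/(-10 − w) = (1/(-10)) · 1/(1 − w/(-10)) = Σ_{n≥0} w^n / (-10)^(n+1).
So c_n = 1/(-10)^(n+1):
  c_0 = 1/(-10)^1 = -1/10.
  c_1 = 1/(-10)^2 = 1/100.
  c_2 = 1/(-10)^3 = -1/1000.
  c_3 = 1/(-10)^4 = 1/10000.
The series is valid for |w/d| < 1, i.e. |z − z₀| < |d|.
Radius of convergence: R = |-2 − z₀| = |-10| = 10 (distance from z₀ to the singularity z = -2).

c_0 = -1/10, c_1 = 1/100, c_2 = -1/1000, c_3 = 1/10000; R = 10.


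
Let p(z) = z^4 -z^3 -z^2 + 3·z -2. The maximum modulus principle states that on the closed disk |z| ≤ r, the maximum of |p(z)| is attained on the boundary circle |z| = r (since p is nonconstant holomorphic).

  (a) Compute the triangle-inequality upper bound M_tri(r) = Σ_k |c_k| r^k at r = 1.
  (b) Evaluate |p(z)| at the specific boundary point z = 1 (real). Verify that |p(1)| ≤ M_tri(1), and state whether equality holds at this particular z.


Coefficients: c_0 = -2, c_1 = 3, c_2 = -1, c_3 = -1, c_4 = 1. Radius r = 1.
Part (a). Triangle bound: M_tri(r) = Σ_k |c_k| r^k
  = |-2|·1^0 + |3|·1^1 + |-1|·1^2 + |-1|·1^3 + |1|·1^4
  = 2 + 3 + 1 + 1 + 1 = 8.
This bounds M(r) := max_{|z|=r} |p(z)| from above; equality holds iff all terms c_k z^k can be made to align in phase at a single z on |z|=r.
Part (b). At z = 1 (real, on the circle |z| = r):
  p(1) = (-2)·1^0 + (3)·1^1 + (-1)·1^2 + (-1)·1^3 + (1)·1^4 = 0.
  |p(1)| = 0.
Check: |p(1)| = 0 ≤ 8 = M_tri(1). ✓ Equality does not hold at z = 1 (the coefficients have mixed signs, so the terms do not all align in phase there).

M_tri(1) = 8; |p(1)| = 0; equality at z=1: no.


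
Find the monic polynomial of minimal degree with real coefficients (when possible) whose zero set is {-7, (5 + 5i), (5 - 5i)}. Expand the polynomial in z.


The polynomial is p(z) = ∏_{α ∈ S} (z − α), where S = {-7, (5 + 5i), (5 - 5i)}.
Expanding the product yields: p(z) = z^3 -3·z^2 -20·z + 350.
Note conjugate pairs combine to real quadratics: (z − (5+5i))(z − (5−5i)) = z² − 10z + 50.
The resulting polynomial has degree 3 and real coefficients as required.

p(z) = z^3 -3·z^2 -20·z + 350.


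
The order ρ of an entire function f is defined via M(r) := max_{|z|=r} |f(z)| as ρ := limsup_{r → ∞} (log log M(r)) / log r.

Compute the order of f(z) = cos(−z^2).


Write cos(w) = (e^{iw} ± e^{−iw})/(2 or 2i), so |cos(w)| ≤ e^{|w|}. With w = −z^2, |w| ≤ 1r^2 + 0 on |z|=r, giving M(r) ≤ e^{1r^2 + 0} and ρ ≤ 2. For the lower bound, choose z on |z|=r with -1z^2 purely imaginary of modulus 1r^2; then |cos(−z^2)| grows like e^{1r^2}/2, so ρ ≥ 2. Hence ρ = 2.
Therefore ρ = 2.

Order ρ = 2.


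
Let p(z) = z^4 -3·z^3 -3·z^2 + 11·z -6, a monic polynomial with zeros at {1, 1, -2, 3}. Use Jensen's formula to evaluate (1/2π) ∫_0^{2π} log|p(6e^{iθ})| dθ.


Zeros: -2, 1, 1, 3; r = 6.
Inside |z| < r: -2, 1, 1, 3. Outside (|z| ≥ r): ∅.
p(0) = -6, so log|p(0)| = log(6) = 1.7918.
Apply Jensen: I(r) = log|p(0)| + Σ_k log(r/|z_k|), summed over zeros inside |z| < r.
  log(r/|z_k|) for z_k = 1: log(6/1) = 1.7918
  log(r/|z_k|) for z_k = 1: log(6/1) = 1.7918
  log(r/|z_k|) for z_k = -2: log(6/2) = 1.0986
  log(r/|z_k|) for z_k = 3: log(6/3) = 0.6931
Sum over inside zeros: 5.3753.
I(r) = log|p(0)| + (inside sum) = 1.7918 + 5.3753 = 7.1670.
Closed form (all zeros inside, monic): I(r) = n·log(r) = 4·log(6) = 7.1670. ✓

I(r) ≈ 7.1670.


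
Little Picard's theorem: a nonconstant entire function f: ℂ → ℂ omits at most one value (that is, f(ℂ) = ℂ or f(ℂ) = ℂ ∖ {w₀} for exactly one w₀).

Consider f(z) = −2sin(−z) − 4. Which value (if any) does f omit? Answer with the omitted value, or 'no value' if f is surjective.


Little Picard bounds the complement of f(ℂ) to at most one point.
sin is entire and surjective onto ℂ: for every w ∈ ℂ, sin(ζ) = w has a solution ζ ∈ ℂ (e.g., via the complex inverse arcsin). With ζ = −z this gives z = ζ/(-1). Then -2·sin(−z) takes every value in -2·ℂ = ℂ, and adding -4 is a bijection of ℂ. So f is surjective and omits no value. (Note: only on the real line is sin bounded by [−1, 1].)

Omitted value: no value.


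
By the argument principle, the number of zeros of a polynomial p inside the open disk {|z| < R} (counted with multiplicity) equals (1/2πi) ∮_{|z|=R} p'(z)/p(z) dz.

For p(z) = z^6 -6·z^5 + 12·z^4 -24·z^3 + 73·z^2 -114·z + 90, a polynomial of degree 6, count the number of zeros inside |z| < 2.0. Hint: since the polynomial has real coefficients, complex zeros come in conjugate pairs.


The zeros of p are: (-1 + 2i), (-1 - 2i), (1 + 1i), (1 - 1i), 3, 3.
Their magnitudes are: 2.236, 2.236, 1.414, 1.414, 3, 3.
Zeros with |z| < R = 2.0: (1 + 1i), (1 - 1i).
Count = 2.
By the argument principle, (1/2πi) ∮_{|z|=R} p'(z)/p(z) dz equals exactly this count.

Number of zeros inside |z| < 2.0: 2.


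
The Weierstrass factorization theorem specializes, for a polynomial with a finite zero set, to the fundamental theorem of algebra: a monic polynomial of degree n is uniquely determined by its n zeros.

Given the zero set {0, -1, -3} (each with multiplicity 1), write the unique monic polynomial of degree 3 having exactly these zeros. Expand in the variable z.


The polynomial is p(z) = ∏_{α ∈ S} (z − α), where S = {0, -1, -3}.
Expanding the product yields: p(z) = z^3 + 4·z^2 + 3·z.
The resulting polynomial has degree 3 and real coefficients as required.

p(z) = z^3 + 4·z^2 + 3·z.


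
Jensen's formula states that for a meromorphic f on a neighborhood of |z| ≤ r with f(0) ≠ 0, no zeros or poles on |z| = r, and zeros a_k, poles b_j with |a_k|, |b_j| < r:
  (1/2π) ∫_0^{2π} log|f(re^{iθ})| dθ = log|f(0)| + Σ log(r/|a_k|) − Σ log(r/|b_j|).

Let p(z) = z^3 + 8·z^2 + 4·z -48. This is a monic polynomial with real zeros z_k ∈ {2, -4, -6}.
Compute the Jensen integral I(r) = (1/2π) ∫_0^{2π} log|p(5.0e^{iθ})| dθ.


Zeros: -6, -4, 2; r = 5.0.
Inside |z| < r: -4, 2. Outside (|z| ≥ r): -6.
p(0) = -48, so log|p(0)| = log(48) = 3.8712.
Apply Jensen: I(r) = log|p(0)| + Σ_k log(r/|z_k|), summed over zeros inside |z| < r.
  log(r/|z_k|) for z_k = 2: log(5.0/2) = 0.9163
  log(r/|z_k|) for z_k = -4: log(5.0/4) = 0.2231
  Outside zeros (-6) contribute nothing to the Jensen sum.
Sum over inside zeros: 1.1394.
I(r) = log|p(0)| + (inside sum) = 3.8712 + 1.1394 = 5.0106.
Note: since some zeros are outside |z| ≤ r, the simplified n·log(r) form does NOT apply — only the inside zeros contribute.

I(r) ≈ 5.0106.


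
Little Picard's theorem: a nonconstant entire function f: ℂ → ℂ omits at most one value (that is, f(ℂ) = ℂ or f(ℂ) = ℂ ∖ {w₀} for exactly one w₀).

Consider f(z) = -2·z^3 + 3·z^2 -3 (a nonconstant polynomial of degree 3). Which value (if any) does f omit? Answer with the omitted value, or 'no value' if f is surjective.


Little Picard bounds the complement of f(ℂ) to at most one point.
For every w ∈ ℂ, the equation p(z) − w = 0 is a nonconstant polynomial in z and hence has at least one root by the fundamental theorem of algebra. So p is surjective onto ℂ, omitting no value.

Omitted value: no value.


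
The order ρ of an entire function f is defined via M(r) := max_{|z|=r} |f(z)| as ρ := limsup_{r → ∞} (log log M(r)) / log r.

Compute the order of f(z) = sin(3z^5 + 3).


Write sin(w) = (e^{iw} ± e^{−iw})/(2 or 2i), so |sin(w)| ≤ e^{|w|}. With w = 3z^5 + 3, |w| ≤ 3r^5 + 3 on |z|=r, giving M(r) ≤ e^{3r^5 + 3} and ρ ≤ 5. For the lower bound, choose z on |z|=r with 3z^5 purely imaginary of modulus 3r^5; then |sin(3z^5 + 3)| grows like e^{3r^5}/2, so ρ ≥ 5. Hence ρ = 5.
Therefore ρ = 5.

Order ρ = 5.


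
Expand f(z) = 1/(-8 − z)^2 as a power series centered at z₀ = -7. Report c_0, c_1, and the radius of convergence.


Let w = z − z₀, so z = z₀ + w.
Then -8 − z = -8 − (z₀ + w) = (-8 − z₀) − w = -1 − w.
f(z) = 1/(-1 − w)^2 = (1/(-1)^2) · (1 − w/(-1))^{−2}.
By the binomial series (1−u)^{−2} = Σ_{n≥0} C(n+1, 1) u^n for |u|<1, with u = w/(-1):
  c_n = C(n+1, 1) / (-1)^(n+2).
  c_0 = 1/(-1)^2 = 1.
  c_1 = 2/(-1)^3 = -2.
The series is valid for |w/d| < 1, i.e. |z − z₀| < |d|.
Radius of convergence: R = |-8 − z₀| = |-1| = 1 (distance from z₀ to the singularity z = -8).

c_0 = 1, c_1 = -2; R = 1.


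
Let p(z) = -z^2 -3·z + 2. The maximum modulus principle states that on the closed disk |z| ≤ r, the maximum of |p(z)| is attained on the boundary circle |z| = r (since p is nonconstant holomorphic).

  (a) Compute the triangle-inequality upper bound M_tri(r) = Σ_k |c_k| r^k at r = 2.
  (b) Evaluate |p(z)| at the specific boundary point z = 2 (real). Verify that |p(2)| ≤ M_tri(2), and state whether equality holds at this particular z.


Coefficients: c_0 = 2, c_1 = -3, c_2 = -1. Radius r = 2.
Part (a). Triangle bound: M_tri(r) = Σ_k |c_k| r^k
  = |2|·2^0 + |-3|·2^1 + |-1|·2^2
  = 2 + 6 + 4 = 12.
This bounds M(r) := max_{|z|=r} |p(z)| from above; equality holds iff all terms c_k z^k can be made to align in phase at a single z on |z|=r.
Part (b). At z = 2 (real, on the circle |z| = r):
  p(2) = (2)·2^0 + (-3)·2^1 + (-1)·2^2 = -8.
  |p(2)| = 8.
Check: |p(2)| = 8 ≤ 12 = M_tri(2). ✓ Equality does not hold at z = 2 (the coefficients have mixed signs, so the terms do not all align in phase there).

M_tri(2) = 12; |p(2)| = 8; equality at z=2: no.


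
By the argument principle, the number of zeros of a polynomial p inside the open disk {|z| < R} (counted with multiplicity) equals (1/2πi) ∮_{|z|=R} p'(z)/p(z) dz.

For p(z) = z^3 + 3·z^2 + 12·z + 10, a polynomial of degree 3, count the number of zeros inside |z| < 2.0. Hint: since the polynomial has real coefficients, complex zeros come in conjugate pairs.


The zeros of p are: -1, (-1 + 3i), (-1 - 3i).
Their magnitudes are: 1, 3.162, 3.162.
Zeros with |z| < R = 2.0: -1.
Count = 1.
By the argument principle, (1/2πi) ∮_{|z|=R} p'(z)/p(z) dz equals exactly this count.

Number of zeros inside |z| < 2.0: 1.


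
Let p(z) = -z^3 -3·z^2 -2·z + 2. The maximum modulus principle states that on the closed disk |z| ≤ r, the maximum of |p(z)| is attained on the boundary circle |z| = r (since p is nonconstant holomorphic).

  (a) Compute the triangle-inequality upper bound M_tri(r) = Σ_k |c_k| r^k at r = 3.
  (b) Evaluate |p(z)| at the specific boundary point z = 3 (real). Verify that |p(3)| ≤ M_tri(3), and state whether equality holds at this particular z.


Coefficients: c_0 = 2, c_1 = -2, c_2 = -3, c_3 = -1. Radius r = 3.
Part (a). Triangle bound: M_tri(r) = Σ_k |c_k| r^k
  = |2|·3^0 + |-2|·3^1 + |-3|·3^2 + |-1|·3^3
  = 2 + 6 + 27 + 27 = 62.
This bounds M(r) := max_{|z|=r} |p(z)| from above; equality holds iff all terms c_k z^k can be made to align in phase at a single z on |z|=r.
Part (b). At z = 3 (real, on the circle |z| = r):
  p(3) = (2)·3^0 + (-2)·3^1 + (-3)·3^2 + (-1)·3^3 = -58.
  |p(3)| = 58.
Check: |p(3)| = 58 ≤ 62 = M_tri(3). ✓ Equality does not hold at z = 3 (the coefficients have mixed signs, so the terms do not all align in phase there).

M_tri(3) = 62; |p(3)| = 58; equality at z=3: no.


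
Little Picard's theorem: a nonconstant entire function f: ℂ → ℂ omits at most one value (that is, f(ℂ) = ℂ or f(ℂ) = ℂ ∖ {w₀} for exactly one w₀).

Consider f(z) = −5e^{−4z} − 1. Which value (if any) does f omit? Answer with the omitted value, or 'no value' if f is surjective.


Little Picard bounds the complement of f(ℂ) to at most one point.
e^{−4z} is never zero on ℂ, so -5·e^{−4z} takes every value in ℂ ∖ {0}. Adding -1 shifts the range to ℂ ∖ {-1}. Thus f omits exactly the value -1.

Omitted value: -1.


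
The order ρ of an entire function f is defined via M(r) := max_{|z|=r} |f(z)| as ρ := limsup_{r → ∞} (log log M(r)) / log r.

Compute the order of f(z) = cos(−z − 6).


cos(w) is a linear combination of e^{iw} and e^{−iw} (or e^w, e^{−w} in the hyperbolic case), so |cos(w)| ≤ e^{|w|}. With w = −z − 6, |w| ≤ 1|z| + 6 = 1r + 6 on |z| = r, giving M(r) ≤ e^{1r + 6}, so ρ ≤ 1. On a suitable ray (z = it for sin/cos; z = t for sinh/cosh, t real → ∞), |cos(−z − 6)| grows like e^{1|t|}/2, so ρ ≥ 1. Hence ρ = 1.
Therefore ρ = 1.

Order ρ = 1.


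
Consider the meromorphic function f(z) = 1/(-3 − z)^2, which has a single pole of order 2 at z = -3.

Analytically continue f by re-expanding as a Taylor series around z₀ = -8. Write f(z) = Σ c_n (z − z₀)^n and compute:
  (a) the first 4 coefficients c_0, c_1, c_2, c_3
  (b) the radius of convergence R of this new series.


Let w = z − z₀, so z = z₀ + w.
Then -3 − z = -3 − (z₀ + w) = (-3 − z₀) − w = 5 − w.
f(z) = 1/(5 − w)^2 = (1/(5)^2) · (1 − w/(5))^{−2}.
By the binomial series (1−u)^{−2} = Σ_{n≥0} C(n+1, 1) u^n for |u|<1, with u = w/(5):
  c_n = C(n+1, 1) / (5)^(n+2).
  c_0 = 1/(5)^2 = 1/25.
  c_1 = 2/(5)^3 = 2/125.
  c_2 = 3/(5)^4 = 3/625.
  c_3 = 4/(5)^5 = 4/3125.
The series is valid for |w/d| < 1, i.e. |z − z₀| < |d|.
Radius of convergence: R = |-3 − z₀| = |5| = 5 (distance from z₀ to the singularity z = -3).

c_0 = 1/25, c_1 = 2/125, c_2 = 3/625, c_3 = 4/3125; R = 5.


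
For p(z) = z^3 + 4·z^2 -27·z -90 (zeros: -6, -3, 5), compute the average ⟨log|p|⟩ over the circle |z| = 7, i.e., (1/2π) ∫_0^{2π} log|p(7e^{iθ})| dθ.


Zeros: -6, -3, 5; r = 7.
Inside |z| < r: -6, -3, 5. Outside (|z| ≥ r): ∅.
p(0) = -90, so log|p(0)| = log(90) = 4.4998.
Apply Jensen: I(r) = log|p(0)| + Σ_k log(r/|z_k|), summed over zeros inside |z| < r.
  log(r/|z_k|) for z_k = -6: log(7/6) = 0.1542
  log(r/|z_k|) for z_k = -3: log(7/3) = 0.8473
  log(r/|z_k|) for z_k = 5: log(7/5) = 0.3365
Sum over inside zeros: 1.3379.
I(r) = log|p(0)| + (inside sum) = 4.4998 + 1.3379 = 5.8377.
Closed form (all zeros inside, monic): I(r) = n·log(r) = 3·log(7) = 5.8377. ✓

I(r) ≈ 5.8377.


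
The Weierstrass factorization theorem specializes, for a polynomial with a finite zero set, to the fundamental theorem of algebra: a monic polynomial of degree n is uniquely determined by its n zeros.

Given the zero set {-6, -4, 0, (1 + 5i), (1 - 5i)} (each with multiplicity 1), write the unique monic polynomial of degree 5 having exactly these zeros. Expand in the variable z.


The polynomial is p(z) = ∏_{α ∈ S} (z − α), where S = {-6, -4, 0, (1 + 5i), (1 - 5i)}.
Expanding the product yields: p(z) = z^5 + 8·z^4 + 30·z^3 + 212·z^2 + 624·z.
Note conjugate pairs combine to real quadratics: (z − (1+5i))(z − (1−5i)) = z² − 2z + 26.
The resulting polynomial has degree 5 and real coefficients as required.

p(z) = z^5 + 8·z^4 + 30·z^3 + 212·z^2 + 624·z.


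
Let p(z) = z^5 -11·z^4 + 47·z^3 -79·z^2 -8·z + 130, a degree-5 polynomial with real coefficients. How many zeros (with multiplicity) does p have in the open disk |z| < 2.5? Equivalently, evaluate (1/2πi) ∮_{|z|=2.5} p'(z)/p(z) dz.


The zeros of p are: (3 + 1i), (3 - 1i), (3 + 2i), (3 - 2i), -1.
Their magnitudes are: 3.162, 3.162, 3.606, 3.606, 1.
Zeros with |z| < R = 2.5: -1.
Count = 1.
By the argument principle, (1/2πi) ∮_{|z|=R} p'(z)/p(z) dz equals exactly this count.

Number of zeros inside |z| < 2.5: 1.


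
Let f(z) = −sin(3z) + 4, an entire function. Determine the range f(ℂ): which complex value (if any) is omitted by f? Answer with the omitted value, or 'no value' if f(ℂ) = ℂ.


Little Picard bounds the complement of f(ℂ) to at most one point.
sin is entire and surjective onto ℂ: for every w ∈ ℂ, sin(ζ) = w has a solution ζ ∈ ℂ (e.g., via the complex inverse arcsin). With ζ = 3z this gives z = ζ/(3). Then -1·sin(3z) takes every value in -1·ℂ = ℂ, and adding 4 is a bijection of ℂ. So f is surjective and omits no value. (Note: only on the real line is sin bounded by [−1, 1].)

Omitted value: no value.


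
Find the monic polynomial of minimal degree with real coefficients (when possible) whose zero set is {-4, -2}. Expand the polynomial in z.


The polynomial is p(z) = ∏_{α ∈ S} (z − α), where S = {-4, -2}.
Expanding the product yields: p(z) = z^2 + 6·z + 8.
The resulting polynomial has degree 2 and real coefficients as required.

p(z) = z^2 + 6·z + 8.


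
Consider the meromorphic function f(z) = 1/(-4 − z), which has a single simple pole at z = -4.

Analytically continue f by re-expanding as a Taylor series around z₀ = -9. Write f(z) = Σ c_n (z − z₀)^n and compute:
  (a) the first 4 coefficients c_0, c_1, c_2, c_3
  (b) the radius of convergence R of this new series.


Let w = z − z₀, so z = z₀ + w.
Then -4 − z = -4 − (z₀ + w) = (-4 − z₀) − w = 5 − w.
f(z) = 1/(5 − w) = (1/(5)) · 1/(1 − w/(5)) = Σ_{n≥0} w^n / (5)^(n+1).
So c_n = 1/(5)^(n+1):
  c_0 = 1/(5)^1 = 1/5.
  c_1 = 1/(5)^2 = 1/25.
  c_2 = 1/(5)^3 = 1/125.
  c_3 = 1/(5)^4 = 1/625.
The series is valid for |w/d| < 1, i.e. |z − z₀| < |d|.
Radius of convergence: R = |-4 − z₀| = |5| = 5 (distance from z₀ to the singularity z = -4).

c_0 = 1/5, c_1 = 1/25, c_2 = 1/125, c_3 = 1/625; R = 5.


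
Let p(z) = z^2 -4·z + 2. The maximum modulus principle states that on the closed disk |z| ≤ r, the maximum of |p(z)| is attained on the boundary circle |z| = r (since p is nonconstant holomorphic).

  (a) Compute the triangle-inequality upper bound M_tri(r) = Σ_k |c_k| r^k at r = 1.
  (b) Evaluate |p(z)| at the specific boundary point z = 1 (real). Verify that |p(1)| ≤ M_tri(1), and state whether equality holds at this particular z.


Coefficients: c_0 = 2, c_1 = -4, c_2 = 1. Radius r = 1.
Part (a). Triangle bound: M_tri(r) = Σ_k |c_k| r^k
  = |2|·1^0 + |-4|·1^1 + |1|·1^2
  = 2 + 4 + 1 = 7.
This bounds M(r) := max_{|z|=r} |p(z)| from above; equality holds iff all terms c_k z^k can be made to align in phase at a single z on |z|=r.
Part (b). At z = 1 (real, on the circle |z| = r):
  p(1) = (2)·1^0 + (-4)·1^1 + (1)·1^2 = -1.
  |p(1)| = 1.
Check: |p(1)| = 1 ≤ 7 = M_tri(1). ✓ Equality does not hold at z = 1 (the coefficients have mixed signs, so the terms do not all align in phase there).

M_tri(1) = 7; |p(1)| = 1; equality at z=1: no.


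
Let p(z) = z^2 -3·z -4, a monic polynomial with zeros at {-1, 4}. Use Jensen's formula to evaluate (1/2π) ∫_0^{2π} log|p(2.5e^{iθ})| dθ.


Zeros: -1, 4; r = 2.5.
Inside |z| < r: -1. Outside (|z| ≥ r): 4.
p(0) = -4, so log|p(0)| = log(4) = 1.3863.
Apply Jensen: I(r) = log|p(0)| + Σ_k log(r/|z_k|), summed over zeros inside |z| < r.
  log(r/|z_k|) for z_k = -1: log(2.5/1) = 0.9163
  Outside zeros (4) contribute nothing to the Jensen sum.
Sum over inside zeros: 0.9163.
I(r) = log|p(0)| + (inside sum) = 1.3863 + 0.9163 = 2.3026.
Note: since some zeros are outside |z| ≤ r, the simplified n·log(r) form does NOT apply — only the inside zeros contribute.

I(r) ≈ 2.3026.


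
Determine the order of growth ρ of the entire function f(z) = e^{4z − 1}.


|e^{4z − 1}| = e^{Re(4·z) + -1} ≤ e^{4|z|^1 + -1} = e^{4r^1 + -1} on |z| = r, so ρ ≤ 1. Choosing z on |z|=r so that 4·z is real positive (always possible by picking arg z appropriately) gives |f(z)| = e^{4r^1 + -1}, matching the bound. The additive constant -1 does not affect log log M(r) ~ 1·log r. Hence ρ = 1.
Therefore ρ = 1.

Order ρ = 1.


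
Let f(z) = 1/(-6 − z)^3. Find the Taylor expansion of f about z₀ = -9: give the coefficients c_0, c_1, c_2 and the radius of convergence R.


Let w = z − z₀, so z = z₀ + w.
Then -6 − z = -6 − (z₀ + w) = (-6 − z₀) − w = 3 − w.
f(z) = 1/(3 − w)^3 = (1/(3)^3) · (1 − w/(3))^{−3}.
By the binomial series (1−u)^{−3} = Σ_{n≥0} C(n+2, 2) u^n for |u|<1, with u = w/(3):
  c_n = C(n+2, 2) / (3)^(n+3).
  c_0 = 1/(3)^3 = 1/27.
  c_1 = 3/(3)^4 = 1/27.
  c_2 = 6/(3)^5 = 2/81.
The series is valid for |w/d| < 1, i.e. |z − z₀| < |d|.
Radius of convergence: R = |-6 − z₀| = |3| = 3 (distance from z₀ to the singularity z = -6).

c_0 = 1/27, c_1 = 1/27, c_2 = 2/81; R = 3.


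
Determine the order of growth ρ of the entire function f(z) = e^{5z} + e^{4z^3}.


Each summand is entire of order 1 and 3 respectively (as in the single-exponential case). The order of a sum is at most the max of the orders, so ρ ≤ 3. For the lower bound: on |z|=r choose arg z so that 4z^3 is real positive; then |e^{4z^3}| = e^{4r^3} while |e^{5z}| ≤ e^{5r^1} = o(e^{4r^3}). So |f| ≥ e^{4r^3}(1 − o(1)) and ρ ≥ 3. Hence ρ = max(1, 3) = 3.
Therefore ρ = 3.

Order ρ = 3.


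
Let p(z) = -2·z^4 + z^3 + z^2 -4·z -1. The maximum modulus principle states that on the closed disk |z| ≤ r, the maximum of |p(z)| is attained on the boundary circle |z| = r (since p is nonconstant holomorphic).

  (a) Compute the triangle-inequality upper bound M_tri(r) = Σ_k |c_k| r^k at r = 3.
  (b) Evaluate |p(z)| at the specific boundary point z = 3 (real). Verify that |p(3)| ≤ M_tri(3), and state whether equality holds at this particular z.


Coefficients: c_0 = -1, c_1 = -4, c_2 = 1, c_3 = 1, c_4 = -2. Radius r = 3.
Part (a). Triangle bound: M_tri(r) = Σ_k |c_k| r^k
  = |-1|·3^0 + |-4|·3^1 + |1|·3^2 + |1|·3^3 + |-2|·3^4
  = 1 + 12 + 9 + 27 + 162 = 211.
This bounds M(r) := max_{|z|=r} |p(z)| from above; equality holds iff all terms c_k z^k can be made to align in phase at a single z on |z|=r.
Part (b). At z = 3 (real, on the circle |z| = r):
  p(3) = (-1)·3^0 + (-4)·3^1 + (1)·3^2 + (1)·3^3 + (-2)·3^4 = -139.
  |p(3)| = 139.
Check: |p(3)| = 139 ≤ 211 = M_tri(3). ✓ Equality does not hold at z = 3 (the coefficients have mixed signs, so the terms do not all align in phase there).

M_tri(3) = 211; |p(3)| = 139; equality at z=3: no.


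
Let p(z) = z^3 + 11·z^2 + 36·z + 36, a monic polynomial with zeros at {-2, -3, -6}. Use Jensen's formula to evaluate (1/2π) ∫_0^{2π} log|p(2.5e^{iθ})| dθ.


Zeros: -6, -3, -2; r = 2.5.
Inside |z| < r: -2. Outside (|z| ≥ r): -6, -3.
p(0) = 36, so log|p(0)| = log(36) = 3.5835.
Apply Jensen: I(r) = log|p(0)| + Σ_k log(r/|z_k|), summed over zeros inside |z| < r.
  log(r/|z_k|) for z_k = -2: log(2.5/2) = 0.2231
  Outside zeros (-6, -3) contribute nothing to the Jensen sum.
Sum over inside zeros: 0.2231.
I(r) = log|p(0)| + (inside sum) = 3.5835 + 0.2231 = 3.8067.
Note: since some zeros are outside |z| ≤ r, the simplified n·log(r) form does NOT apply — only the inside zeros contribute.

I(r) ≈ 3.8067.


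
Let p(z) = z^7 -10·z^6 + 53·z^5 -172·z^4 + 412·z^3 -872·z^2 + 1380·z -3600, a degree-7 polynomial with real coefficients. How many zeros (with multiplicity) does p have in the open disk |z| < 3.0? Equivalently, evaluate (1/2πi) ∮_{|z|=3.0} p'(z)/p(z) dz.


The zeros of p are: (-1 + 2i), (-1 - 2i), (3 + 3i), (3 - 3i), 4, (1 + 3i), (1 - 3i).
Their magnitudes are: 2.236, 2.236, 4.243, 4.243, 4, 3.162, 3.162.
Zeros with |z| < R = 3.0: (-1 + 2i), (-1 - 2i).
Count = 2.
By the argument principle, (1/2πi) ∮_{|z|=R} p'(z)/p(z) dz equals exactly this count.

Number of zeros inside |z| < 3.0: 2.
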